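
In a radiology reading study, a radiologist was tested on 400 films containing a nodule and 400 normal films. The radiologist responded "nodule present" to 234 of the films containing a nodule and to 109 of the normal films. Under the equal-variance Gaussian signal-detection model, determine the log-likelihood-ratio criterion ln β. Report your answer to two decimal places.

H = 234/400 = 0.5850
FA = 109/400 = 0.2725
Φ⁻¹(H) = Φ⁻¹(0.5850) = 0.215
Φ⁻¹(FA) = Φ⁻¹(0.2725) = -0.605
ln β = −½·[z(H)² − z(FA)²] = −0.5 × (0.046 − 0.366) = 0.160

ln β = 0.16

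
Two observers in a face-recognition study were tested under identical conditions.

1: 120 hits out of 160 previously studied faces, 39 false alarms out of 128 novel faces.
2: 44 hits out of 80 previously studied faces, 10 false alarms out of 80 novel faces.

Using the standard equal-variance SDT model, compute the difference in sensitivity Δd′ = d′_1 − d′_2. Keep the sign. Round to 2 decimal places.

Δd′ = -0.09

1: z(0.7500) = 0.674, z(0.3047) = -0.511, d' = 1.185
2: z(0.5500) = 0.126, z(0.1250) = -1.150, d' = 1.276
Δd' = d'_1 − d'_2 = 1.185 − 1.276 = -0.091
2 has the higher sensitivity.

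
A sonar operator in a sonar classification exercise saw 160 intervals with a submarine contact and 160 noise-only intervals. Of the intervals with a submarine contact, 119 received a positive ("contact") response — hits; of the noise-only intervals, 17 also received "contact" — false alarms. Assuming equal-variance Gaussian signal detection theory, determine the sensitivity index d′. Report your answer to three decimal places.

d′ = 1.902

H = 119/160 = 0.7438
FA = 17/160 = 0.1062
Φ⁻¹(H) = Φ⁻¹(0.7438) = 0.6551
Φ⁻¹(FA) = Φ⁻¹(0.1062) = -1.2470
d' = z(H) − z(FA) = 0.6551 − (-1.2470) = 1.9021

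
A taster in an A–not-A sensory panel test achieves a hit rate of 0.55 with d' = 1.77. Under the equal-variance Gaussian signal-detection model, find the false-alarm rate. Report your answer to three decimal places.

z(hit rate) = z(0.55) = 0.1257
z(FA) = z(H) − d' = 0.1257 − 1.77 = -1.6443
false-alarm rate = Φ(-1.6443) = 0.0501

false-alarm rate = 0.050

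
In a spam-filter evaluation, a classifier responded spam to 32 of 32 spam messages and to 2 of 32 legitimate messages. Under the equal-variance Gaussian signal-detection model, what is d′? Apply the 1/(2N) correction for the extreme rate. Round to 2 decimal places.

d′ = 3.69

The hit rate is 32/32 = 1, so apply the 1/(2N) correction: H → 1 − 1/(2·32) = 0.98438.
z(H) = z(0.98438) = 2.154
z(FA) = z(0.06250) = -1.534
d' = 2.154 − (-1.534) = 3.688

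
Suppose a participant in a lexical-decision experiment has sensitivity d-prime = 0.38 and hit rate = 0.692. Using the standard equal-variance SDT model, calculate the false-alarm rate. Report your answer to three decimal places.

false-alarm rate = 0.548

z(hit rate) = z(0.692) = 0.5015
z(FA) = z(H) − d' = 0.5015 − 0.38 = 0.1215
false-alarm rate = Φ(0.1215) = 0.5484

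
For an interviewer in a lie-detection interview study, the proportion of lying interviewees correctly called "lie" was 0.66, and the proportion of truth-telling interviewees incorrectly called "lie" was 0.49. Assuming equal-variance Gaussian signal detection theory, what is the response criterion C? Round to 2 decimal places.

Φ⁻¹(0.66) = 0.412, Φ⁻¹(0.49) = -0.025
c = −½·[z(H) + z(FA)] = −0.5 × (0.412 + (-0.025)) = -0.1935
c < 0: the interviewer has a liberal response bias.

C = -0.19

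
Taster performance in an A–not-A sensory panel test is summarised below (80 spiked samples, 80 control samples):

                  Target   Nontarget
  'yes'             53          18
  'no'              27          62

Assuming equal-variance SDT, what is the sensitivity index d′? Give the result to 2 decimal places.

H = 53/80 = 0.6625
FA = 18/80 = 0.2250
z(H) = 0.419
z(FA) = -0.755
d' = z(H) − z(FA) = 0.419 − (-0.755) = 1.174

d′ = 1.17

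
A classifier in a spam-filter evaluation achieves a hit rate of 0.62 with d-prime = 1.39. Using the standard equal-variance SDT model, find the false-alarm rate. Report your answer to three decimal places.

false-alarm rate = 0.139

z(hit rate) = z(0.62) = 0.3055
z(FA) = z(H) − d' = 0.3055 − 1.39 = -1.0845
false-alarm rate = Φ(-1.0845) = 0.1391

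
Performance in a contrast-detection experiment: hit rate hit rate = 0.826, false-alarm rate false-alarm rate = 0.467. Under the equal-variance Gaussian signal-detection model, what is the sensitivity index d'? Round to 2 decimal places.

d' = 1.02

z(H) = z(0.826) = 0.938
z(FA) = z(0.467) = -0.083
d' = z(H) − z(FA) = 0.938 − (-0.083) = 1.021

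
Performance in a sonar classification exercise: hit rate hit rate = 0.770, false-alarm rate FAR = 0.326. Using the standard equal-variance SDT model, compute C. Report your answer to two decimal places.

C = -0.14

z(0.770) = 0.739, z(0.326) = -0.451
c = −½·[z(H) + z(FA)] = −0.5 × (0.739 + (-0.451)) = -0.144
c < 0: the sonar operator has a liberal response bias.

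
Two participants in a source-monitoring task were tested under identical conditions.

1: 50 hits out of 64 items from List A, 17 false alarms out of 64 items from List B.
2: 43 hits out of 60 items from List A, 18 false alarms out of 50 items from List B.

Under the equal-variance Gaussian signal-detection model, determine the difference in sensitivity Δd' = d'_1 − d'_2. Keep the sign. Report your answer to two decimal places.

1: z(0.7812) = 0.776, z(0.2656) = -0.626, d' = 1.402
2: z(0.7167) = 0.573, z(0.3600) = -0.358, d' = 0.931
Δd' = d'_1 − d'_2 = 1.402 − 0.931 = 0.471
1 has the higher sensitivity.

Δd' = 0.47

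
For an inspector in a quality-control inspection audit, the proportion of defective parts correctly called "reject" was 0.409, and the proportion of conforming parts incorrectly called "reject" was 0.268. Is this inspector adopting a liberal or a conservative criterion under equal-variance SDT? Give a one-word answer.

conservative

z(H) = -0.230, z(FA) = -0.619
c = −½·(z(H) + z(FA)) = 0.4245
c > 0 → conservative criterion (biased toward responding “no”).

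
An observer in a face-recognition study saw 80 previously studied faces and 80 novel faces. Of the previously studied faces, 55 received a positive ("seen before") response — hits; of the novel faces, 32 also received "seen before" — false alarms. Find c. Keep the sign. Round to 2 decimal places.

H = 55/80 = 0.6875
FA = 32/80 = 0.4000
z(H) = z(0.6875) = 0.4888
z(FA) = z(0.4000) = -0.2533
c = −½·[z(H) + z(FA)] = −0.5 × (0.4888 + (-0.2533)) = -0.11775
c < 0: the observer has a liberal response bias.

c = -0.12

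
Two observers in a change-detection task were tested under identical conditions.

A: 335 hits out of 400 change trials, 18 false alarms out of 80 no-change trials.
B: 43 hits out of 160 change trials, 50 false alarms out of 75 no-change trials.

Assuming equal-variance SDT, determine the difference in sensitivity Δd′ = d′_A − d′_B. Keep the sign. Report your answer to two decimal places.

Δd′ = 2.79

A: z(0.8375) = 0.984, z(0.2250) = -0.755, d' = 1.739
B: z(0.2687) = -0.617, z(0.6667) = 0.431, d' = -1.048
Δd' = d'_A − d'_B = 1.739 − (-1.048) = 2.787
A has the higher sensitivity.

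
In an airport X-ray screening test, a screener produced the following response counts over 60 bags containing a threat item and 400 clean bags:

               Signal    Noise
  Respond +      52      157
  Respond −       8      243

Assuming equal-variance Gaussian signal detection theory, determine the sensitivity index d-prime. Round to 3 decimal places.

H = 52/60 = 0.8667
FA = 157/400 = 0.3925
z(H) = 1.1109
z(FA) = -0.2728
d' = z(H) − z(FA) = 1.1109 − (-0.2728) = 1.3837

d-prime = 1.384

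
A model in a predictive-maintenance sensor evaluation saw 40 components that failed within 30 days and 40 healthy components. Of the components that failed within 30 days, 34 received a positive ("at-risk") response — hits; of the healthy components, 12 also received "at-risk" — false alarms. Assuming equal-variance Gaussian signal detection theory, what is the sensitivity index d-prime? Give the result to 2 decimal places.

d-prime = 1.56

H = 34/40 = 0.8500
FA = 12/40 = 0.3000
z(H) = z(0.8500) = 1.036
z(FA) = z(0.3000) = -0.524
d' = z(H) − z(FA) = 1.036 − (-0.524) = 1.560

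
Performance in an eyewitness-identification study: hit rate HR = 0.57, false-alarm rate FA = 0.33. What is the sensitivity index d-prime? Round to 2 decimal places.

Φ⁻¹(H) = Φ⁻¹(0.57) = 0.1764
Φ⁻¹(FA) = Φ⁻¹(0.33) = -0.4399
d' = z(H) − z(FA) = 0.1764 − (-0.4399) = 0.6163

d-prime = 0.62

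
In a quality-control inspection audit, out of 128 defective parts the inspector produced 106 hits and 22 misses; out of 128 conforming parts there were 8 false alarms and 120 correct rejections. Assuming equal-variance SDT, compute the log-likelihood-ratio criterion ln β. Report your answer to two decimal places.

H = 106/128 = 0.8281
FA = 8/128 = 0.0625
z(H) = z(0.8281) = 0.947
z(FA) = z(0.0625) = -1.534
ln β = −½·[z(H)² − z(FA)²] = −0.5 × (0.897 − 2.353) = 0.728

ln β = 0.73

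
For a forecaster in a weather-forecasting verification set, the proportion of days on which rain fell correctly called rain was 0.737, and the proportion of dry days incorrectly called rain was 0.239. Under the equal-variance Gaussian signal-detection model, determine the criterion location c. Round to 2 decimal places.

z(H) = z(0.737) = 0.6341
z(FA) = z(0.239) = -0.7095
c = −½·[z(H) + z(FA)] = −0.5 × (0.6341 + (-0.7095)) = 0.0377
c > 0: the forecaster has a conservative response bias.

c = 0.04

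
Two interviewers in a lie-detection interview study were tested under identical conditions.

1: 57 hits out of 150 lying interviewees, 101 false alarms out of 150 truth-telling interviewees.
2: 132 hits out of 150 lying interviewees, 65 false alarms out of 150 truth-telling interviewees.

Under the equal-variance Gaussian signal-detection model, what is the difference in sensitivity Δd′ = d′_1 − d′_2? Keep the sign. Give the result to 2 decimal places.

Δd′ = -2.10

1: z(0.3800) = -0.305, z(0.6733) = 0.449, d' = -0.754
2: z(0.8800) = 1.175, z(0.4333) = -0.168, d' = 1.343
Δd' = d'_1 − d'_2 = -0.754 − 1.343 = -2.097
2 has the higher sensitivity.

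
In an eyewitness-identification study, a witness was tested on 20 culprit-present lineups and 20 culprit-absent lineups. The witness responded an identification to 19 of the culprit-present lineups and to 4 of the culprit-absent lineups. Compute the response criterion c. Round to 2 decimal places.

H = 19/20 = 0.9500
FA = 4/20 = 0.2000
z(H) = z(0.9500) = 1.645
z(FA) = z(0.2000) = -0.842
c = −½·[z(H) + z(FA)] = −0.5 × (1.645 + (-0.842)) = -0.4015
c < 0: the witness has a liberal response bias.

c = -0.40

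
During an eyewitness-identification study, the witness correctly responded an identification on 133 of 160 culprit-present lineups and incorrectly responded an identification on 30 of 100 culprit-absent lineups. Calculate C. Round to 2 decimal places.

H = 133/160 = 0.8313
FA = 30/100 = 0.3000
Φ⁻¹(H) = 0.959
Φ⁻¹(FA) = -0.524
c = −½·[z(H) + z(FA)] = −0.5 × (0.959 + (-0.524)) = -0.2175

C = -0.22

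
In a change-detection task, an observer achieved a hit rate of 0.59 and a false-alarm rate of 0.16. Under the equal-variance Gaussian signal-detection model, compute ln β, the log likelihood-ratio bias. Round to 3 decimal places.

ln β = 0.469

z(0.59) = 0.2275, z(0.16) = -0.9945
ln β = −½·[z(H)² − z(FA)²] = −0.5 × (0.0518 − 0.9890) = 0.4686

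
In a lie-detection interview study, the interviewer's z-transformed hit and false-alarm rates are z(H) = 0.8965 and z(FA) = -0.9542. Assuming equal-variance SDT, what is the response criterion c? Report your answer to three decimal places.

c = −½·[z(H) + z(FA)] = −½·(0.8965 + (-0.9542)) = 0.02885

c = 0.029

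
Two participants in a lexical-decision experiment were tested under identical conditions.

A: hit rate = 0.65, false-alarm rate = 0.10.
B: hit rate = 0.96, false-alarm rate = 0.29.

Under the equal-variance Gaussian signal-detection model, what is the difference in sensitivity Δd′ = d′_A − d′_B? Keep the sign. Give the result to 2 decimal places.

Δd′ = -0.64

A: z(0.65) = 0.385, z(0.10) = -1.282, d' = 1.667
B: z(0.96) = 1.751, z(0.29) = -0.553, d' = 2.304
Δd' = d'_A − d'_B = 1.667 − 2.304 = -0.637
B has the higher sensitivity.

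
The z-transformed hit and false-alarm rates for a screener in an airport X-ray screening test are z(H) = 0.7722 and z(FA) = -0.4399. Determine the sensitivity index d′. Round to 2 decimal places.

d′ = 1.21

d' = z(H) − z(FA) = 0.7722 − (-0.4399) = 1.2121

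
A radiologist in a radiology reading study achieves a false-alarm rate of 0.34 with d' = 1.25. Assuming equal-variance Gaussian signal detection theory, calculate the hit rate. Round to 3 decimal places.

z(false-alarm rate) = z(0.34) = -0.4125
z(H) = z(FA) + d' = -0.4125 + 1.25 = 0.8375
hit rate = Φ(0.8375) = 0.7988

hit rate = 0.799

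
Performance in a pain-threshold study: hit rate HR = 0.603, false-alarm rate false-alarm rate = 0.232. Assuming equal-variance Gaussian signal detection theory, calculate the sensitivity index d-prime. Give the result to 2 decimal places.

Φ⁻¹(H) = 0.2611
Φ⁻¹(FA) = -0.7323
d' = z(H) − z(FA) = 0.2611 − (-0.7323) = 0.9934

d-prime = 0.99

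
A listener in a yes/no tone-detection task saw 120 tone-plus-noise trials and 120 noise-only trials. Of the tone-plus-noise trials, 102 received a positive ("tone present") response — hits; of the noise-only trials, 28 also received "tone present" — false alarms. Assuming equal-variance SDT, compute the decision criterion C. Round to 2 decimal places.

C = -0.15

H = 102/120 = 0.8500
FA = 28/120 = 0.2333
z(0.8500) = 1.0364, z(0.2333) = -0.7280
c = −½·[z(H) + z(FA)] = −0.5 × (1.0364 + (-0.7280)) = -0.1542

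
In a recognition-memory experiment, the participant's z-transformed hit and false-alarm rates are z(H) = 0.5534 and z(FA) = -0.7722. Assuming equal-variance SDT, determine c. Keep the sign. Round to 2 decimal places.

c = 0.11

c = −½·[z(H) + z(FA)] = −½·(0.5534 + (-0.7722)) = 0.1094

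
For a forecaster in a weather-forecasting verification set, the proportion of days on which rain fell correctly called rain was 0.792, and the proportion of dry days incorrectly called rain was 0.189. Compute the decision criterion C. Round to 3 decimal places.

C = 0.034

Φ⁻¹(H) = Φ⁻¹(0.792) = 0.8134
Φ⁻¹(FA) = Φ⁻¹(0.189) = -0.8816
c = −½·[z(H) + z(FA)] = −0.5 × (0.8134 + (-0.8816)) = 0.0341
c > 0: the forecaster has a conservative response bias.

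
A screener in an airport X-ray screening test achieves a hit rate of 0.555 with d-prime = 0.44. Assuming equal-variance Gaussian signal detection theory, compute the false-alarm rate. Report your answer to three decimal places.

false-alarm rate = 0.381

z(hit rate) = z(0.555) = 0.1383
z(FA) = z(H) − d' = 0.1383 − 0.44 = -0.3017
false-alarm rate = Φ(-0.3017) = 0.3814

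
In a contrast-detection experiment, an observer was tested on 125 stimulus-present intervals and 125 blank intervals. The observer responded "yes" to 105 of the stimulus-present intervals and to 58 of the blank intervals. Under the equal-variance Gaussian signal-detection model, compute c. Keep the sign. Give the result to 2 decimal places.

c = -0.45

H = 105/125 = 0.8400
FA = 58/125 = 0.4640
z(H) = z(0.8400) = 0.994
z(FA) = z(0.4640) = -0.090
c = −½·[z(H) + z(FA)] = −0.5 × (0.994 + (-0.090)) = -0.452
c < 0: the observer has a liberal response bias.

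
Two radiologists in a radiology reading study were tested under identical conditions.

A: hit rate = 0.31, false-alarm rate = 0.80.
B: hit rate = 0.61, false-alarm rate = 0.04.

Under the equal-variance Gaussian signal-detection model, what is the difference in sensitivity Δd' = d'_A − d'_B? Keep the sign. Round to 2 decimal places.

Δd' = -3.37

A: z(0.31) = -0.496, z(0.80) = 0.842, d' = -1.338
B: z(0.61) = 0.279, z(0.04) = -1.751, d' = 2.030
Δd' = d'_A − d'_B = -1.338 − 2.030 = -3.368
B has the higher sensitivity.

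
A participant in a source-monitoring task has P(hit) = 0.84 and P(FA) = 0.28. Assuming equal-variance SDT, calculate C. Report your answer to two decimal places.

C = -0.21

z(H) = 0.9945
z(FA) = -0.5828
c = −½·[z(H) + z(FA)] = −0.5 × (0.9945 + (-0.5828)) = -0.20585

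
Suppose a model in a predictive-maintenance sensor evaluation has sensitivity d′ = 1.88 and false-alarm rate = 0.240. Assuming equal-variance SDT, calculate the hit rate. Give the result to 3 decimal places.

hit rate = 0.880

z(false-alarm rate) = z(0.240) = -0.7063
z(H) = z(FA) + d' = -0.7063 + 1.88 = 1.1737
hit rate = Φ(1.1737) = 0.8797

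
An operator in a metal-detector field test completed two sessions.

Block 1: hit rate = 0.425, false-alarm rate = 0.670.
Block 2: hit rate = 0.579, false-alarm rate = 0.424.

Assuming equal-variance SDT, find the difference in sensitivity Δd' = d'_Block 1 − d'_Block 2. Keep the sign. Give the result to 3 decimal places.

Block 1: z(0.425) = -0.1891, z(0.670) = 0.4399, d' = -0.6290
Block 2: z(0.579) = 0.1993, z(0.424) = -0.1917, d' = 0.3910
Δd' = d'_Block 1 − d'_Block 2 = -0.6290 − 0.3910 = -1.0200
Block 2 has the higher sensitivity.

Δd' = -1.020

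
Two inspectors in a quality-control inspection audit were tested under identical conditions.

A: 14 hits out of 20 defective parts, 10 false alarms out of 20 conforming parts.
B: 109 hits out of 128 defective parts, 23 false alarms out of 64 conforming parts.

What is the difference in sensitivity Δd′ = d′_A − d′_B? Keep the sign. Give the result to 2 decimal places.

Δd′ = -0.88

A: z(0.7000) = 0.524, z(0.5000) = 0.000, d' = 0.524
B: z(0.8516) = 1.043, z(0.3594) = -0.360, d' = 1.403
Δd' = d'_A − d'_B = 0.524 − 1.403 = -0.879
B has the higher sensitivity.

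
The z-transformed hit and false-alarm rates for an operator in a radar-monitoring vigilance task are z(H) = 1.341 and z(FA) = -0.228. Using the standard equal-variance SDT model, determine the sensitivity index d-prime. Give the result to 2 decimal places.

d' = z(H) − z(FA) = 1.341 − (-0.228) = 1.569

d-prime = 1.57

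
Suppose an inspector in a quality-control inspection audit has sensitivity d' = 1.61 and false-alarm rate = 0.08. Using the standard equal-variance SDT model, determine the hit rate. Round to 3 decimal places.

z(false-alarm rate) = z(0.08) = -1.4051
z(H) = z(FA) + d' = -1.4051 + 1.61 = 0.2049
hit rate = Φ(0.2049) = 0.5812

hit rate = 0.581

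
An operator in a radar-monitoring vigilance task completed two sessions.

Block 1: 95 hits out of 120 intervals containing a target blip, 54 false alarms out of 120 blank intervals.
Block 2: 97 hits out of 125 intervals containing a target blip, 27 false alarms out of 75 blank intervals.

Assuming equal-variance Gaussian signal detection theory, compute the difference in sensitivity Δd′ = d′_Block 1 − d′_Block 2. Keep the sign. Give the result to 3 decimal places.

Block 1: z(0.7917) = 0.8123, z(0.4500) = -0.1257, d' = 0.9380
Block 2: z(0.7760) = 0.7588, z(0.3600) = -0.3585, d' = 1.1173
Δd' = d'_Block 1 − d'_Block 2 = 0.9380 − 1.1173 = -0.1793
Block 2 has the higher sensitivity.

Δd′ = -0.179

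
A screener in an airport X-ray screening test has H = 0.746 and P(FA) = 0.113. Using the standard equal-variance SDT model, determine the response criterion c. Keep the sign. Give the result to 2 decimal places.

c = 0.27

Φ⁻¹(0.746) = 0.6620, Φ⁻¹(0.113) = -1.2107
c = −½·[z(H) + z(FA)] = −0.5 × (0.6620 + (-1.2107)) = 0.27435
c > 0: the screener has a conservative response bias.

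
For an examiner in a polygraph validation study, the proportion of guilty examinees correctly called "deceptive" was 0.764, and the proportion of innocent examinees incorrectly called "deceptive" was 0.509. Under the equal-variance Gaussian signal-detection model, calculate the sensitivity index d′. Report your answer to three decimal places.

Φ⁻¹(0.764) = 0.7192, Φ⁻¹(0.509) = 0.0226
d' = z(H) − z(FA) = 0.7192 − 0.0226 = 0.6966

d′ = 0.697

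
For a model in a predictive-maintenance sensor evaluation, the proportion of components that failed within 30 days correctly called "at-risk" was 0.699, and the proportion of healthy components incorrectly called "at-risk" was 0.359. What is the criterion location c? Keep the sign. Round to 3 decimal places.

z(0.699) = 0.5215, z(0.359) = -0.3611
c = −½·[z(H) + z(FA)] = −0.5 × (0.5215 + (-0.3611)) = -0.0802

c = -0.080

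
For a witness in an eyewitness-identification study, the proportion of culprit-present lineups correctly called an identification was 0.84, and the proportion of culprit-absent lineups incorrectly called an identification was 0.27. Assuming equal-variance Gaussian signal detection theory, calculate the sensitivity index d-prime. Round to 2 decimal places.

d-prime = 1.61

z(H) = z(0.84) = 0.9945
z(FA) = z(0.27) = -0.6128
d' = z(H) − z(FA) = 0.9945 − (-0.6128) = 1.6073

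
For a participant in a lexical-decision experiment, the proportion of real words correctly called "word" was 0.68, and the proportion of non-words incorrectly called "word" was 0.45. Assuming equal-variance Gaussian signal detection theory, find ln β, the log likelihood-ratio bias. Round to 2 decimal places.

Φ⁻¹(H) = Φ⁻¹(0.68) = 0.468
Φ⁻¹(FA) = Φ⁻¹(0.45) = -0.126
ln β = −½·[z(H)² − z(FA)²] = −0.5 × (0.219 − 0.016) = -0.1015

ln β = -0.10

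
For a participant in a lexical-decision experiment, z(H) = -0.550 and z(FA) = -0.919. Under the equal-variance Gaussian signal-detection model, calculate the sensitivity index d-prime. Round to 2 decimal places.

d-prime = 0.37

d' = z(H) − z(FA) = -0.550 − (-0.919) = 0.369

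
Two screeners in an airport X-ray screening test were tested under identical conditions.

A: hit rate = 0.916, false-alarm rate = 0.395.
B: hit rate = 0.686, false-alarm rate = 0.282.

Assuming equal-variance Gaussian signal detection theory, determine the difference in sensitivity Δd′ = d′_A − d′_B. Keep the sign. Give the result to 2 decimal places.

Δd′ = 0.58

A: z(0.916) = 1.379, z(0.395) = -0.266, d' = 1.645
B: z(0.686) = 0.485, z(0.282) = -0.577, d' = 1.062
Δd' = d'_A − d'_B = 1.645 − 1.062 = 0.583
A has the higher sensitivity.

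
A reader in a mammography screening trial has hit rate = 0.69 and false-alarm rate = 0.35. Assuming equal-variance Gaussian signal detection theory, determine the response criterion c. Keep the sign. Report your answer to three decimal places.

c = -0.055

z(0.69) = 0.4959, z(0.35) = -0.3853
c = −½·[z(H) + z(FA)] = −0.5 × (0.4959 + (-0.3853)) = -0.0553
c < 0: the reader has a liberal response bias.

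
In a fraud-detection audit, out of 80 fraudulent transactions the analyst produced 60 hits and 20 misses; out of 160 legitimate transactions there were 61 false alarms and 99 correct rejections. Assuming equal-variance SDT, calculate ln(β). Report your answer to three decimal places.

H = 60/80 = 0.7500
FA = 61/160 = 0.3812
Φ⁻¹(H) = 0.6745
Φ⁻¹(FA) = -0.3023
ln β = −½·[z(H)² − z(FA)²] = −0.5 × (0.4550 − 0.0914) = -0.1818

ln β = -0.182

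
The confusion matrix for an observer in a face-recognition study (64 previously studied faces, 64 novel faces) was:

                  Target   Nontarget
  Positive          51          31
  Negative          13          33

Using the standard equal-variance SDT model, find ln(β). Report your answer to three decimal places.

H = 51/64 = 0.7969
FA = 31/64 = 0.4844
z(H) = z(0.7969) = 0.8306
z(FA) = z(0.4844) = -0.0391
ln β = −½·[z(H)² − z(FA)²] = −0.5 × (0.6899 − 0.0015) = -0.3442

ln β = -0.344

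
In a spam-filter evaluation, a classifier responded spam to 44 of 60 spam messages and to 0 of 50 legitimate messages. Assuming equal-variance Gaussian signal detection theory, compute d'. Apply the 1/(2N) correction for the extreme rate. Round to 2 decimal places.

d' = 2.95

The false-alarm rate is 0/50 = 0, so apply the 1/(2N) correction: FA → 1/(2·50) = 0.01000.
z(H) = z(0.73333) = 0.623
z(FA) = z(0.01000) = -2.326
d' = 0.623 − (-2.326) = 2.949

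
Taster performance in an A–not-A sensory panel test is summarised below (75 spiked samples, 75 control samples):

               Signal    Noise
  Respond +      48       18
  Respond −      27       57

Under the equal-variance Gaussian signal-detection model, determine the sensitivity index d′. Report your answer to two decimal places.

H = 48/75 = 0.6400
FA = 18/75 = 0.2400
z(H) = z(0.6400) = 0.358
z(FA) = z(0.2400) = -0.706
d' = z(H) − z(FA) = 0.358 − (-0.706) = 1.064

d′ = 1.06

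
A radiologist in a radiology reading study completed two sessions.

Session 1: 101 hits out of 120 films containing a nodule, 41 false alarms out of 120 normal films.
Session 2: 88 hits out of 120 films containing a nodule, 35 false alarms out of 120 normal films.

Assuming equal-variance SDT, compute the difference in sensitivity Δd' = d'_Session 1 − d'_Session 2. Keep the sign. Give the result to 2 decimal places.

Δd' = 0.24

Session 1: z(0.8417) = 1.001, z(0.3417) = -0.408, d' = 1.409
Session 2: z(0.7333) = 0.623, z(0.2917) = -0.548, d' = 1.171
Δd' = d'_Session 1 − d'_Session 2 = 1.409 − 1.171 = 0.238
Session 1 has the higher sensitivity.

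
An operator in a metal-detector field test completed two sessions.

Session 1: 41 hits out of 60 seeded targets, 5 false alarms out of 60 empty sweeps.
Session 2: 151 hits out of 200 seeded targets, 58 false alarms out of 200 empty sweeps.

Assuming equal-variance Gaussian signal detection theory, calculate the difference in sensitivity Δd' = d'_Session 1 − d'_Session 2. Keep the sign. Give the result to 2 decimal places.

Δd' = 0.62

Session 1: z(0.6833) = 0.477, z(0.0833) = -1.383, d' = 1.860
Session 2: z(0.7550) = 0.690, z(0.2900) = -0.553, d' = 1.243
Δd' = d'_Session 1 − d'_Session 2 = 1.860 − 1.243 = 0.617
Session 1 has the higher sensitivity.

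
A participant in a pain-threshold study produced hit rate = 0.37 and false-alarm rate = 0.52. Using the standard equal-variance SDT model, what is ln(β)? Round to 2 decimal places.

z(H) = z(0.37) = -0.332
z(FA) = z(0.52) = 0.050
ln β = −½·[z(H)² − z(FA)²] = −0.5 × (0.110 − 0.003) = -0.0535

ln β = -0.05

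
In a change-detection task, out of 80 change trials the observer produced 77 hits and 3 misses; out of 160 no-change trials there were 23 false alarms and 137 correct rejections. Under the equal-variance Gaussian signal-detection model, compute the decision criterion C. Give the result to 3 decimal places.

H = 77/80 = 0.9625
FA = 23/160 = 0.1437
z(0.9625) = 1.7805, z(0.1437) = -1.0638
c = −½·[z(H) + z(FA)] = −0.5 × (1.7805 + (-1.0638)) = -0.35835
c < 0: the observer has a liberal response bias.

C = -0.358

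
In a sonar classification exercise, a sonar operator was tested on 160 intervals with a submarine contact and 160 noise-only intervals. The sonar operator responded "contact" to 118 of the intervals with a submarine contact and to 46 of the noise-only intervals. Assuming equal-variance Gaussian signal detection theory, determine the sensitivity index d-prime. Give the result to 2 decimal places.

H = 118/160 = 0.7375
FA = 46/160 = 0.2875
Φ⁻¹(0.7375) = 0.6357, Φ⁻¹(0.2875) = -0.5607
d' = z(H) − z(FA) = 0.6357 − (-0.5607) = 1.1964

d-prime = 1.20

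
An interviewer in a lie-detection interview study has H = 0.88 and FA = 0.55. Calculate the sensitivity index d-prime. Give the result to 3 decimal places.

z(0.88) = 1.1750, z(0.55) = 0.1257
d' = z(H) − z(FA) = 1.1750 − 0.1257 = 1.0493

d-prime = 1.049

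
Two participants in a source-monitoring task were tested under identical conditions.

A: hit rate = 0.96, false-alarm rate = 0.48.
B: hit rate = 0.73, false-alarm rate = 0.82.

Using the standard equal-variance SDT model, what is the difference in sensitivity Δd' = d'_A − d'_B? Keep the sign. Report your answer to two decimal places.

Δd' = 2.10

A: z(0.96) = 1.751, z(0.48) = -0.050, d' = 1.801
B: z(0.73) = 0.613, z(0.82) = 0.915, d' = -0.302
Δd' = d'_A − d'_B = 1.801 − (-0.302) = 2.103
A has the higher sensitivity.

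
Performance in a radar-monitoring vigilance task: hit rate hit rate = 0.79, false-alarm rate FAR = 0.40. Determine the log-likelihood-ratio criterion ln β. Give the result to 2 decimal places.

z(H) = 0.806
z(FA) = -0.253
ln β = −½·[z(H)² − z(FA)²] = −0.5 × (0.650 − 0.064) = -0.293

ln β = -0.29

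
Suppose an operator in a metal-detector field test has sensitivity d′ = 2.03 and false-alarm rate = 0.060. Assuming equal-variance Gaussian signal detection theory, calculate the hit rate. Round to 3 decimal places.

hit rate = 0.683

z(false-alarm rate) = z(0.060) = -1.5548
z(H) = z(FA) + d' = -1.5548 + 2.03 = 0.4752
hit rate = Φ(0.4752) = 0.6827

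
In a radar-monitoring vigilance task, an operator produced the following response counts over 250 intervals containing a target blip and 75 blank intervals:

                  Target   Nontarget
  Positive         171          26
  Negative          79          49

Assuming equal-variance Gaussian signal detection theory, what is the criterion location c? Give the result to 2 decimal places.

c = -0.04

H = 171/250 = 0.6840
FA = 26/75 = 0.3467
z(0.6840) = 0.479, z(0.3467) = -0.394
c = −½·[z(H) + z(FA)] = −0.5 × (0.479 + (-0.394)) = -0.0425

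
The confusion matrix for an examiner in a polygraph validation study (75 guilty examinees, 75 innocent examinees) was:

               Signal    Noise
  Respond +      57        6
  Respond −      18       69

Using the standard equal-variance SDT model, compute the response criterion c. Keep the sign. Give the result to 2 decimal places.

H = 57/75 = 0.7600
FA = 6/75 = 0.0800
z(0.7600) = 0.706, z(0.0800) = -1.405
c = −½·[z(H) + z(FA)] = −0.5 × (0.706 + (-1.405)) = 0.3495

c = 0.35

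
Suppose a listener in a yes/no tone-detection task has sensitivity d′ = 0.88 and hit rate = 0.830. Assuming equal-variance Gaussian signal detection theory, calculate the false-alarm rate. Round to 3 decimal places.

z(hit rate) = z(0.830) = 0.9542
z(FA) = z(H) − d' = 0.9542 − 0.88 = 0.0742
false-alarm rate = Φ(0.0742) = 0.5296

false-alarm rate = 0.530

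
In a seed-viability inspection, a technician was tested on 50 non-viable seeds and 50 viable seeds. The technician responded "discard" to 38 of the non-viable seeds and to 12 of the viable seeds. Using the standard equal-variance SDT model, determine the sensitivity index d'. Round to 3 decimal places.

d' = 1.413

H = 38/50 = 0.7600
FA = 12/50 = 0.2400
z(H) = 0.7063
z(FA) = -0.7063
d' = z(H) − z(FA) = 0.7063 − (-0.7063) = 1.4126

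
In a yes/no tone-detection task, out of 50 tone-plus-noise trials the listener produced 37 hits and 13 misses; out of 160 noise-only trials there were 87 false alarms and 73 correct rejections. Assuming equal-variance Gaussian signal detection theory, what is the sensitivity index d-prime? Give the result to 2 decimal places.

H = 37/50 = 0.7400
FA = 87/160 = 0.5437
Φ⁻¹(H) = Φ⁻¹(0.7400) = 0.6433
Φ⁻¹(FA) = Φ⁻¹(0.5437) = 0.1098
d' = z(H) − z(FA) = 0.6433 − 0.1098 = 0.5335

d-prime = 0.53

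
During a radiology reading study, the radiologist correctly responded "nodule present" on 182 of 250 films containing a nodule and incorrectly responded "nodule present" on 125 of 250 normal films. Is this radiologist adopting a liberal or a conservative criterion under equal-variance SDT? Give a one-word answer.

liberal

z(H) = 0.607, z(FA) = 0.000
c = −½·(z(H) + z(FA)) = -0.3035
c < 0 → liberal criterion (biased toward responding “yes”).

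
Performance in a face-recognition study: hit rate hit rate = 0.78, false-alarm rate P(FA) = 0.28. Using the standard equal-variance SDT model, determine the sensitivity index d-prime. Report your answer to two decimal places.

d-prime = 1.36

z(0.78) = 0.772, z(0.28) = -0.583
d' = z(H) − z(FA) = 0.772 − (-0.583) = 1.355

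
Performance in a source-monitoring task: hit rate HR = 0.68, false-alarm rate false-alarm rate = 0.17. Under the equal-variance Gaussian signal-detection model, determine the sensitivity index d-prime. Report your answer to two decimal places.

d-prime = 1.42

z(H) = 0.4677
z(FA) = -0.9542
d' = z(H) − z(FA) = 0.4677 − (-0.9542) = 1.4219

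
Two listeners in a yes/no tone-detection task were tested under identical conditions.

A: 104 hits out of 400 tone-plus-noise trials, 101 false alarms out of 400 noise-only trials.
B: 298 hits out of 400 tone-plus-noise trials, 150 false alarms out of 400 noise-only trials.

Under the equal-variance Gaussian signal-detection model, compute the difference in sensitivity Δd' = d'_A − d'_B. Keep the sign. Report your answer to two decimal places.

Δd' = -0.95

A: z(0.2600) = -0.643, z(0.2525) = -0.667, d' = 0.024
B: z(0.7450) = 0.659, z(0.3750) = -0.319, d' = 0.978
Δd' = d'_A − d'_B = 0.024 − 0.978 = -0.954
B has the higher sensitivity.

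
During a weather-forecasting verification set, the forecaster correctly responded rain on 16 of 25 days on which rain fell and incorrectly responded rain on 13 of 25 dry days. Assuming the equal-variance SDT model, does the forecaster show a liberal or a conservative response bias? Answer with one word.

z(H) = 0.358, z(FA) = 0.050
c = −½·(z(H) + z(FA)) = -0.204
c < 0 → liberal criterion (biased toward responding “yes”).

liberal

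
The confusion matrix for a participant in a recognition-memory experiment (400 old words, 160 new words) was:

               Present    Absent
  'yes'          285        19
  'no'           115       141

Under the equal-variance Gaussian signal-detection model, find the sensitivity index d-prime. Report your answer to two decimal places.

d-prime = 1.74

H = 285/400 = 0.7125
FA = 19/160 = 0.1187
z(H) = z(0.7125) = 0.5607
z(FA) = z(0.1187) = -1.1815
d' = z(H) − z(FA) = 0.5607 − (-1.1815) = 1.7422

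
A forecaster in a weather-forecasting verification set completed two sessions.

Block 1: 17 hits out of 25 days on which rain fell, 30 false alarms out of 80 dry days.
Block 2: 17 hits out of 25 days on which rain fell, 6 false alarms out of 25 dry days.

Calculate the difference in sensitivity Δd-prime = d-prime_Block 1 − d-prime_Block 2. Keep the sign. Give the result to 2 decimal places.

Δd-prime = -0.39

Block 1: z(0.6800) = 0.468, z(0.3750) = -0.319, d' = 0.787
Block 2: z(0.6800) = 0.468, z(0.2400) = -0.706, d' = 1.174
Δd' = d'_Block 1 − d'_Block 2 = 0.787 − 1.174 = -0.387
Block 2 has the higher sensitivity.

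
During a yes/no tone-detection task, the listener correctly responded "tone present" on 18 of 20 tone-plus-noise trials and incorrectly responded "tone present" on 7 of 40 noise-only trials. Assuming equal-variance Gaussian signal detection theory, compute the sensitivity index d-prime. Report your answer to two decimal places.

d-prime = 2.22

H = 18/20 = 0.9000
FA = 7/40 = 0.1750
z(0.9000) = 1.282, z(0.1750) = -0.935
d' = z(H) − z(FA) = 1.282 − (-0.935) = 2.217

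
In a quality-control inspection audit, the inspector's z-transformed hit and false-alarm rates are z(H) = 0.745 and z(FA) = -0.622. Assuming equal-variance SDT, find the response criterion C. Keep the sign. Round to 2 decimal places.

c = −½·[z(H) + z(FA)] = −½·(0.745 + (-0.622)) = -0.0615

C = -0.06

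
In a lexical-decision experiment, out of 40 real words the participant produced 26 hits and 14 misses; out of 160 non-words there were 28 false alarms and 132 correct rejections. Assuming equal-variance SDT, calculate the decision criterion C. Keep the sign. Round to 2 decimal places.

C = 0.27

H = 26/40 = 0.6500
FA = 28/160 = 0.1750
Φ⁻¹(H) = Φ⁻¹(0.6500) = 0.3853
Φ⁻¹(FA) = Φ⁻¹(0.1750) = -0.9346
c = −½·[z(H) + z(FA)] = −0.5 × (0.3853 + (-0.9346)) = 0.27465
c > 0: the participant has a conservative response bias.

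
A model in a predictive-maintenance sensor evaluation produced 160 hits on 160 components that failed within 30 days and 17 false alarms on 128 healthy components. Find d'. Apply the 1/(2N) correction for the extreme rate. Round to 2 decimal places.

The hit rate is 160/160 = 1, so apply the 1/(2N) correction: H → 1 − 1/(2·160) = 0.99687.
z(H) = z(0.99687) = 2.734
z(FA) = z(0.13281) = -1.113
d' = 2.734 − (-1.113) = 3.847

d' = 3.85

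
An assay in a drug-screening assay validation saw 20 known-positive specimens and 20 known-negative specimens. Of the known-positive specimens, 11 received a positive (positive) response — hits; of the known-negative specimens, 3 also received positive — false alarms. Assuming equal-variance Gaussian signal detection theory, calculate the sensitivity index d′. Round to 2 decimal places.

d′ = 1.16

H = 11/20 = 0.5500
FA = 3/20 = 0.1500
z(H) = 0.1257
z(FA) = -1.0364
d' = z(H) − z(FA) = 0.1257 − (-1.0364) = 1.1621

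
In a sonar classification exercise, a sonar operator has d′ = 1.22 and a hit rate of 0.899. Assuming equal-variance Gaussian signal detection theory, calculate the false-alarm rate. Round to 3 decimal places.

z(hit rate) = z(0.899) = 1.2759
z(FA) = z(H) − d' = 1.2759 − 1.22 = 0.0559
false-alarm rate = Φ(0.0559) = 0.5223

false-alarm rate = 0.522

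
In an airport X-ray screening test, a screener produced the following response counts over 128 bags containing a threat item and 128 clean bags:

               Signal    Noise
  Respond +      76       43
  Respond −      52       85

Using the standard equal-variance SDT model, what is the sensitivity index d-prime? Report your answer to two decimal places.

d-prime = 0.66

H = 76/128 = 0.5938
FA = 43/128 = 0.3359
z(0.5938) = 0.2373, z(0.3359) = -0.4237
d' = z(H) − z(FA) = 0.2373 − (-0.4237) = 0.6610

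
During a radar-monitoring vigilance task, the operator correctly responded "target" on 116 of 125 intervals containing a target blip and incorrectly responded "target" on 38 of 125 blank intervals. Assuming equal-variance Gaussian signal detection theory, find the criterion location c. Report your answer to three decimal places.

H = 116/125 = 0.9280
FA = 38/125 = 0.3040
z(H) = z(0.9280) = 1.4611
z(FA) = z(0.3040) = -0.5129
c = −½·[z(H) + z(FA)] = −0.5 × (1.4611 + (-0.5129)) = -0.4741

c = -0.474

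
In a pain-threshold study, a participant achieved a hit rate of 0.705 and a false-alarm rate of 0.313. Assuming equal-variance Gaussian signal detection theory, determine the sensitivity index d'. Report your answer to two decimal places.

Φ⁻¹(H) = Φ⁻¹(0.705) = 0.539
Φ⁻¹(FA) = Φ⁻¹(0.313) = -0.487
d' = z(H) − z(FA) = 0.539 − (-0.487) = 1.026

d' = 1.03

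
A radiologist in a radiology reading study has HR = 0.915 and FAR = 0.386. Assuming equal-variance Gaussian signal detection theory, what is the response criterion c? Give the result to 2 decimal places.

c = -0.54

z(H) = 1.372
z(FA) = -0.290
c = −½·[z(H) + z(FA)] = −0.5 × (1.372 + (-0.290)) = -0.541
c < 0: the radiologist has a liberal response bias.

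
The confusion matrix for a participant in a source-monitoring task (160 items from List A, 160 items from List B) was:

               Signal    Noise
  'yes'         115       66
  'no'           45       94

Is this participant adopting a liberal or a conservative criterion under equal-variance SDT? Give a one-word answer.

liberal

z(H) = 0.579, z(FA) = -0.221
c = −½·(z(H) + z(FA)) = -0.179
c < 0 → liberal criterion (biased toward responding “yes”).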